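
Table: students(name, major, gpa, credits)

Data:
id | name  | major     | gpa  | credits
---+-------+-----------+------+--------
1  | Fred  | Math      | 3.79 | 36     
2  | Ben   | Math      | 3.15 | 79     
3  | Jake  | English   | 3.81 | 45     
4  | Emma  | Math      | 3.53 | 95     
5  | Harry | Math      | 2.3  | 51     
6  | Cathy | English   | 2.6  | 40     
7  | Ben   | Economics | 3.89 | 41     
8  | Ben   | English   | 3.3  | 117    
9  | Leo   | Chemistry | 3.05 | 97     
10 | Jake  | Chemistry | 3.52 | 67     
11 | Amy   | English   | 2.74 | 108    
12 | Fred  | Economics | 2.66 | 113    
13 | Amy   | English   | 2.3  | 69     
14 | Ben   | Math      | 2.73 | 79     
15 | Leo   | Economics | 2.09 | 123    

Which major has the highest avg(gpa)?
SELECT major, AVG(gpa) as val
FROM students
GROUP BY major
ORDER BY val DESC
LIMIT 1

Result: Chemistry with avg(gpa) = 3.29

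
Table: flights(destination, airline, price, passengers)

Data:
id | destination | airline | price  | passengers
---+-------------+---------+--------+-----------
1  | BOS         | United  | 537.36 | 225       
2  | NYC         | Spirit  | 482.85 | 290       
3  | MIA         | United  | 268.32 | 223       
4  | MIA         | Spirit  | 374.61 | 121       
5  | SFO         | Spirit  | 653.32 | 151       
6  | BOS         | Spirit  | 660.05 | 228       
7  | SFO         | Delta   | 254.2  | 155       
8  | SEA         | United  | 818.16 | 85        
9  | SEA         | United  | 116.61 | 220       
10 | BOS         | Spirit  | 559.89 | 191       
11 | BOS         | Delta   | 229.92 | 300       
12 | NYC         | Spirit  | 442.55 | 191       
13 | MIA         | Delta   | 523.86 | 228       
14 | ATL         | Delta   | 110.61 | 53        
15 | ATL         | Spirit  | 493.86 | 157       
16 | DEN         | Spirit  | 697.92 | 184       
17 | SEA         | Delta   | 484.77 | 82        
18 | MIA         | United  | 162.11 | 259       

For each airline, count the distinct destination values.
SELECT airline, COUNT(DISTINCT destination)
FROM flights
GROUP BY airline

Result:
  Delta: 5 distinct
  Spirit: 6 distinct
  United: 3 distinct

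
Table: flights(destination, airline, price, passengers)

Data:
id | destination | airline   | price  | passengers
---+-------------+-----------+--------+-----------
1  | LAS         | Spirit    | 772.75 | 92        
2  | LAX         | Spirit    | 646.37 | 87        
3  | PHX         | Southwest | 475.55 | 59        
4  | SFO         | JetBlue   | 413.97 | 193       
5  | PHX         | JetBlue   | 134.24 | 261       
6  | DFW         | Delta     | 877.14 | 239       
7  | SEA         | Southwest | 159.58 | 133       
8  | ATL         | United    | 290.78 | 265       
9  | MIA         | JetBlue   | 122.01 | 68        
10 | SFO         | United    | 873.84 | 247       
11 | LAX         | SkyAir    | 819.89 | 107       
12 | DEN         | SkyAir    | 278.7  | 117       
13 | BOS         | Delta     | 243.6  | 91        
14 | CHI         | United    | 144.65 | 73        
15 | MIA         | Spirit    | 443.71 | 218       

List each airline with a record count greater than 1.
SELECT airline, COUNT(*) as cnt
FROM flights
GROUP BY airline
HAVING COUNT(*) > 1

Result:
  Delta: 2
  JetBlue: 3
  SkyAir: 2
  Southwest: 2
  Spirit: 3
  United: 3

Note: HAVING filters groups after aggregation, WHERE filters rows before.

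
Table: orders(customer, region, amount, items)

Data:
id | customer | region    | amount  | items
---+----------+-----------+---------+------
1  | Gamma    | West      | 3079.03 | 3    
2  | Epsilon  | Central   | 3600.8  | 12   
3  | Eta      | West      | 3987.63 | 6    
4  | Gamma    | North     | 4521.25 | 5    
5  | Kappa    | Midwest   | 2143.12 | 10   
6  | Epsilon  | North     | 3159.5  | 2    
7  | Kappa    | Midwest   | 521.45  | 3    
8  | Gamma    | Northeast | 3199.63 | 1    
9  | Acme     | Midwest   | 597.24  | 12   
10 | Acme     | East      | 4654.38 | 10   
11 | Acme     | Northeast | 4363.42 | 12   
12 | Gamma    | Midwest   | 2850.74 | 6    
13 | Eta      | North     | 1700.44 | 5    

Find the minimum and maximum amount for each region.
SELECT region, MIN(amount), MAX(amount)
FROM orders
GROUP BY region

Result:
  Central: min=3600.80, max=3600.80
  East: min=4654.38, max=4654.38
  Midwest: min=521.45, max=2850.74
  North: min=1700.44, max=4521.25
  Northeast: min=3199.63, max=4363.42
  West: min=3079.03, max=3987.63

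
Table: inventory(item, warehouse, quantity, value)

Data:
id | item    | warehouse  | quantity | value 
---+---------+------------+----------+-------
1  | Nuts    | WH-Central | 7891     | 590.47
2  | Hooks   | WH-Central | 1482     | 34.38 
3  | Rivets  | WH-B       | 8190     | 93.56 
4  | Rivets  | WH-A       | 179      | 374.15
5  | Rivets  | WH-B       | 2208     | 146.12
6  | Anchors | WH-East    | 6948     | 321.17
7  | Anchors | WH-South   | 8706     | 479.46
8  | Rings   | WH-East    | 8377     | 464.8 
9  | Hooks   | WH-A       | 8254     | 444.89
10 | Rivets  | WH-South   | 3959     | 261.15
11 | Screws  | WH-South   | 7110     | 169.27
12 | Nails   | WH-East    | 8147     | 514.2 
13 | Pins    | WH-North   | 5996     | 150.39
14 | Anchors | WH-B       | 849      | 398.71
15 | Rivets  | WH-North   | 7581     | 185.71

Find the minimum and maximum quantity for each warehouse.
SELECT warehouse, MIN(quantity), MAX(quantity)
FROM inventory
GROUP BY warehouse

Result:
  WH-A: min=179, max=8254
  WH-B: min=849, max=8190
  WH-Central: min=1482, max=7891
  WH-East: min=6948, max=8377
  WH-North: min=5996, max=7581
  WH-South: min=3959, max=8706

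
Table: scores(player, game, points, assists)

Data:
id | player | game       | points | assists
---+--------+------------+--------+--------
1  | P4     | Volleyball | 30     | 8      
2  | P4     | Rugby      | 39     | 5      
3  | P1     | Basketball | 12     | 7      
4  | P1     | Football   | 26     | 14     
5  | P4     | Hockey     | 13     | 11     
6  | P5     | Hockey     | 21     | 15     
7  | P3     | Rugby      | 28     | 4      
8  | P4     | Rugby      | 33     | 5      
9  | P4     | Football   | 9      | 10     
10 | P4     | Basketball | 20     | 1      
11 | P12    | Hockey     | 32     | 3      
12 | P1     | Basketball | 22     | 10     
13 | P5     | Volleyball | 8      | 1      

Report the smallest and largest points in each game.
SELECT game, MIN(points), MAX(points)
FROM scores
GROUP BY game

Result:
  Basketball: min=12, max=22
  Football: min=9, max=26
  Hockey: min=13, max=32
  Rugby: min=28, max=39
  Volleyball: min=8, max=30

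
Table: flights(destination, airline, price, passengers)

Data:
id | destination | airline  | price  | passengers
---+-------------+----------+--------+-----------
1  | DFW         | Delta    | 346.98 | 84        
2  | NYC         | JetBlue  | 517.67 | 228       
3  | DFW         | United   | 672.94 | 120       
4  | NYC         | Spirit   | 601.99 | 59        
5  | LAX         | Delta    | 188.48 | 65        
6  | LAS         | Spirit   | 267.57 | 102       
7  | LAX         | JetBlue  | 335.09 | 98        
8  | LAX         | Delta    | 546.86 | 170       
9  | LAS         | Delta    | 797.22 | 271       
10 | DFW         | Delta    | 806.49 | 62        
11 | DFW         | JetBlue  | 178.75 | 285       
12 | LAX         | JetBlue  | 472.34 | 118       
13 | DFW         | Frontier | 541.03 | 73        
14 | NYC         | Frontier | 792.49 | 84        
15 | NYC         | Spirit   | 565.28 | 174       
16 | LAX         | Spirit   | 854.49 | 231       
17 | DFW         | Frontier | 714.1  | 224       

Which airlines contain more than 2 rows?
SELECT airline, COUNT(*) as cnt
FROM flights
GROUP BY airline
HAVING COUNT(*) > 2

Result:
  Delta: 5
  Frontier: 3
  JetBlue: 4
  Spirit: 4

Note: HAVING filters groups after aggregation, WHERE filters rows before.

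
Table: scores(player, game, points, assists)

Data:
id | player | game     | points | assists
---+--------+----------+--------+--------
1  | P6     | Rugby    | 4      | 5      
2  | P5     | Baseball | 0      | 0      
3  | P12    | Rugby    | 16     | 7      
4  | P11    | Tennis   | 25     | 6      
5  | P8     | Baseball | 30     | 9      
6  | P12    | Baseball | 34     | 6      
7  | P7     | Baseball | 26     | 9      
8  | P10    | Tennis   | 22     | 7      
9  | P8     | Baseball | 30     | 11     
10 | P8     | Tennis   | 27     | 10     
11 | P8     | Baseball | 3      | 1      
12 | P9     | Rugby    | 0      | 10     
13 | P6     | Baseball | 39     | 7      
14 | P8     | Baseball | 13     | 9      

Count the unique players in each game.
SELECT game, COUNT(DISTINCT player)
FROM scores
GROUP BY game

Result:
  Baseball: 5 distinct
  Rugby: 3 distinct
  Tennis: 3 distinct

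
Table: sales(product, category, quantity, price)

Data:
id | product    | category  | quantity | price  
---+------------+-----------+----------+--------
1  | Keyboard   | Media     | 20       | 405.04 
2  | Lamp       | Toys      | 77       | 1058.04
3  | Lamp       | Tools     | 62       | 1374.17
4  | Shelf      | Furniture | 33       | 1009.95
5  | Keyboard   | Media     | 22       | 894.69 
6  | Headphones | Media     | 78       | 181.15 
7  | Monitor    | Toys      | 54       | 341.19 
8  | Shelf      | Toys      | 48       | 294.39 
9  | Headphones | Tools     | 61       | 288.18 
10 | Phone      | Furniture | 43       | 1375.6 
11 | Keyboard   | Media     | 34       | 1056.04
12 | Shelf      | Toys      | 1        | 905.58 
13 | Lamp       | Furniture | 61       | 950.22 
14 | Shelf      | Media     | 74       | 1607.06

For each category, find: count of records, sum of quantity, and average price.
SELECT category,
       COUNT(*) as cnt,
       SUM(quantity) as total_quantity,
       AVG(price) as avg_price
FROM sales
GROUP BY category

Result:
  Furniture: 3 records, 137 total quantity, 1111.92 avg price
  Media: 5 records, 228 total quantity, 828.80 avg price
  Tools: 2 records, 123 total quantity, 831.18 avg price
  Toys: 4 records, 180 total quantity, 649.80 avg price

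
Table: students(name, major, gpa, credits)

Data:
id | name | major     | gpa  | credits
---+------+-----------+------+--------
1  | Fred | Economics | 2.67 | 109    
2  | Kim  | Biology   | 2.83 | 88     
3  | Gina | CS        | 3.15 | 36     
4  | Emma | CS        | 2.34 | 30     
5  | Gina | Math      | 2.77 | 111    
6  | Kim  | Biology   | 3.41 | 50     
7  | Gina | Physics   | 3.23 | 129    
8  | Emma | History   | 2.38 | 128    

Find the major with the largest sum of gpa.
SELECT major, SUM(gpa) as val
FROM students
GROUP BY major
ORDER BY val DESC
LIMIT 1

Result: Biology with sum(gpa) = 6.24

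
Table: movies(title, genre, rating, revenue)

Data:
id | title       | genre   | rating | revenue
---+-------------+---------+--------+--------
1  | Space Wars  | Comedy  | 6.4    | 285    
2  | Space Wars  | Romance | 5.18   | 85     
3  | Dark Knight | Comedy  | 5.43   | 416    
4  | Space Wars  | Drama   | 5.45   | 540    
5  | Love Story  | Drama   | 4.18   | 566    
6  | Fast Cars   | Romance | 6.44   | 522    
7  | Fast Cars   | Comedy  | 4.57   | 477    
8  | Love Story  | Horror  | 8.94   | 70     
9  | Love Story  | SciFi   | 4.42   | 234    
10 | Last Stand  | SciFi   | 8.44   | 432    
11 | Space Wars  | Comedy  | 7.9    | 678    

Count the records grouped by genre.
SELECT genre, COUNT(*) as count
FROM movies
GROUP BY genre

Result:
  Comedy: 4
  Drama: 2
  Horror: 1
  Romance: 2
  SciFi: 2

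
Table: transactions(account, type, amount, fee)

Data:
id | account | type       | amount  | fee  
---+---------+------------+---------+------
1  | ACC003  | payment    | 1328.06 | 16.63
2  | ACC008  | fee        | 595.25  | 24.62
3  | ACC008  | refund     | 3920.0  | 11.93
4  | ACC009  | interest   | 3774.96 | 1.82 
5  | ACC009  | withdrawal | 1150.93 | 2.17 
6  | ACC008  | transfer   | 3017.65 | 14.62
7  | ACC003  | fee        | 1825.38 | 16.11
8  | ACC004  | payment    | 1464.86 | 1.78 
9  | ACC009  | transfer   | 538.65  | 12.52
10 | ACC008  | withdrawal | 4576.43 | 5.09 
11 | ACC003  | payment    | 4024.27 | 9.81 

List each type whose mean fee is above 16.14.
SELECT type, AVG(fee)
FROM transactions
GROUP BY type
HAVING AVG(fee) > 16.14

Result:
  fee: avg=20.37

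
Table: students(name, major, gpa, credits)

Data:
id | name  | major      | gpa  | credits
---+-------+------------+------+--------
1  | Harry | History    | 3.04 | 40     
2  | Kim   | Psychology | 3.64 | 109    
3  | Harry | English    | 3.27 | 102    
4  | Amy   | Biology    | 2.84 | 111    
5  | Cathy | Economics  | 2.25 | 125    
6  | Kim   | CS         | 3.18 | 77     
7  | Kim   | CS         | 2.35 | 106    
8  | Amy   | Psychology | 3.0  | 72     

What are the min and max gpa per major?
SELECT major, MIN(gpa), MAX(gpa)
FROM students
GROUP BY major

Result:
  Biology: min=2.84, max=2.84
  CS: min=2.35, max=3.18
  Economics: min=2.25, max=2.25
  English: min=3.27, max=3.27
  History: min=3.04, max=3.04
  Psychology: min=3.00, max=3.64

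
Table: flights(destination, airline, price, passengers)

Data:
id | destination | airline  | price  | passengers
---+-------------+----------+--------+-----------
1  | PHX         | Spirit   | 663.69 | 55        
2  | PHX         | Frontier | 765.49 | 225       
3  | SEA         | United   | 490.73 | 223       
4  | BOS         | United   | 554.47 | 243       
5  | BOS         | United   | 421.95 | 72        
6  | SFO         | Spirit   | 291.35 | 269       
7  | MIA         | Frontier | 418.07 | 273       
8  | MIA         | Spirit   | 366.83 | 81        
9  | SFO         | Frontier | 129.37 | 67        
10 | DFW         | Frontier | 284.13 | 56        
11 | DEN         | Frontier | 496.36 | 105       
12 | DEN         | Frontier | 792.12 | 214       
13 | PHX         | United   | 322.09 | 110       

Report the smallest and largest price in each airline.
SELECT airline, MIN(price), MAX(price)
FROM flights
GROUP BY airline

Result:
  Frontier: min=129.37, max=792.12
  Spirit: min=291.35, max=663.69
  United: min=322.09, max=554.47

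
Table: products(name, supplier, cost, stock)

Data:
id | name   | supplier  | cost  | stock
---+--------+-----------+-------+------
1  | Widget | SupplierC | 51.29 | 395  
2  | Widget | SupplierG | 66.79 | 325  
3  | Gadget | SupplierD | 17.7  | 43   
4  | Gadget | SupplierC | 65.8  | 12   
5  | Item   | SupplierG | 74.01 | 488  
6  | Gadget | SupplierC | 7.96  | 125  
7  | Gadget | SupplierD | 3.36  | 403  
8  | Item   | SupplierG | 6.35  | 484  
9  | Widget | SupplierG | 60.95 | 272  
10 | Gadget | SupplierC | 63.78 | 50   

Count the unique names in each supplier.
SELECT supplier, COUNT(DISTINCT name)
FROM products
GROUP BY supplier

Result:
  SupplierC: 2 distinct
  SupplierD: 1 distinct
  SupplierG: 2 distinct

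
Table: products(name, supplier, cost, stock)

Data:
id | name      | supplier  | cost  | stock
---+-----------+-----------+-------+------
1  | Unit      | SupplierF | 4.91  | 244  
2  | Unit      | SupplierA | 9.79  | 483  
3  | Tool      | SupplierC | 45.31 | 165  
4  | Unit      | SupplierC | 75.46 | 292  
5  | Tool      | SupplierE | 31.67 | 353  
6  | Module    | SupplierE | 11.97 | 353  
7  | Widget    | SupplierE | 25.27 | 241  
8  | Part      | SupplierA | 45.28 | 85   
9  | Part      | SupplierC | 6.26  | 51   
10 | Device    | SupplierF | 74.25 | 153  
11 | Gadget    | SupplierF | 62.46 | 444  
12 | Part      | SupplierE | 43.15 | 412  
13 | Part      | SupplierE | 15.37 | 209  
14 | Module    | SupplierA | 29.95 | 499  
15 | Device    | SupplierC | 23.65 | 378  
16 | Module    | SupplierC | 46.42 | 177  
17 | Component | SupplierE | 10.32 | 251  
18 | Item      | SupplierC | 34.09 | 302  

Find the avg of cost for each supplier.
SELECT supplier, AVG(cost) as result
FROM products
GROUP BY supplier

Result:
  SupplierA: 28.34
  SupplierC: 38.53
  SupplierE: 22.96
  SupplierF: 47.21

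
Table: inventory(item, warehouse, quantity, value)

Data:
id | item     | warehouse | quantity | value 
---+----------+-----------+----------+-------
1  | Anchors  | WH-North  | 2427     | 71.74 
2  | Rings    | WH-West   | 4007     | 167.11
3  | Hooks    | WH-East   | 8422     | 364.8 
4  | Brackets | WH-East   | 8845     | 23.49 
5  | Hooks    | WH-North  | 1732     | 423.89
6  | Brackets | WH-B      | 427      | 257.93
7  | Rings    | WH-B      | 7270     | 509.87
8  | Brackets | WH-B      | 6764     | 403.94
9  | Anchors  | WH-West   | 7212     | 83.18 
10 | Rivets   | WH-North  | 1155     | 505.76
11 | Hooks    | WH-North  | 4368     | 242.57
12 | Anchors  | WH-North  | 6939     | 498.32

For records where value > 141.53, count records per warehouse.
SELECT warehouse, COUNT(*)
FROM inventory
WHERE value > 141.53
GROUP BY warehouse

Note: WHERE filters rows before grouping.

Result:
  WH-B: 3
  WH-East: 1
  WH-North: 4
  WH-West: 1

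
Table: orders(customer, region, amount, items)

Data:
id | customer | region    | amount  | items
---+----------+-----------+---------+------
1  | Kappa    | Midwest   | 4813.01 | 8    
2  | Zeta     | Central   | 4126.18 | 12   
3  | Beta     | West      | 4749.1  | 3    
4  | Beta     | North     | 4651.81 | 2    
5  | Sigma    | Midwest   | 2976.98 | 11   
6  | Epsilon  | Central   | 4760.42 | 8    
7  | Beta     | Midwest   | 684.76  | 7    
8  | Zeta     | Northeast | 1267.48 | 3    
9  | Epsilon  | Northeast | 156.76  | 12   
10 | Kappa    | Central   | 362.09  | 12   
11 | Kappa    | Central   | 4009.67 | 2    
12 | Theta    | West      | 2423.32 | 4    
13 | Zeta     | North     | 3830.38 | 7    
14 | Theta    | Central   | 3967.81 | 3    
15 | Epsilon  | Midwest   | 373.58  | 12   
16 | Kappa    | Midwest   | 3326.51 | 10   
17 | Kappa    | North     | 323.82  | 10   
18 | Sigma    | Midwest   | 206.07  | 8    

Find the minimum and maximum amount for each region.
SELECT region, MIN(amount), MAX(amount)
FROM orders
GROUP BY region

Result:
  Central: min=362.09, max=4760.42
  Midwest: min=206.07, max=4813.01
  North: min=323.82, max=4651.81
  Northeast: min=156.76, max=1267.48
  West: min=2423.32, max=4749.10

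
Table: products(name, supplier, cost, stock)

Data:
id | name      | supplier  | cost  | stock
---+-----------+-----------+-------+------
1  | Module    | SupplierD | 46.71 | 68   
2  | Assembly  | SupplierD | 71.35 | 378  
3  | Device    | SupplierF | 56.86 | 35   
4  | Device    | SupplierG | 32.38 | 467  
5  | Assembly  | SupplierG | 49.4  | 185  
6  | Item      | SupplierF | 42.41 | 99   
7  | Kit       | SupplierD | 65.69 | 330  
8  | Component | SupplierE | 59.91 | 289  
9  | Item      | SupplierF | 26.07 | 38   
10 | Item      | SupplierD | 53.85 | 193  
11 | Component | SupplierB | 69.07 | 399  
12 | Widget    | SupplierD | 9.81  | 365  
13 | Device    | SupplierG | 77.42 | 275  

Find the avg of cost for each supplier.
SELECT supplier, AVG(cost) as result
FROM products
GROUP BY supplier

Result:
  SupplierB: 69.07
  SupplierD: 49.48
  SupplierE: 59.91
  SupplierF: 41.78
  SupplierG: 53.07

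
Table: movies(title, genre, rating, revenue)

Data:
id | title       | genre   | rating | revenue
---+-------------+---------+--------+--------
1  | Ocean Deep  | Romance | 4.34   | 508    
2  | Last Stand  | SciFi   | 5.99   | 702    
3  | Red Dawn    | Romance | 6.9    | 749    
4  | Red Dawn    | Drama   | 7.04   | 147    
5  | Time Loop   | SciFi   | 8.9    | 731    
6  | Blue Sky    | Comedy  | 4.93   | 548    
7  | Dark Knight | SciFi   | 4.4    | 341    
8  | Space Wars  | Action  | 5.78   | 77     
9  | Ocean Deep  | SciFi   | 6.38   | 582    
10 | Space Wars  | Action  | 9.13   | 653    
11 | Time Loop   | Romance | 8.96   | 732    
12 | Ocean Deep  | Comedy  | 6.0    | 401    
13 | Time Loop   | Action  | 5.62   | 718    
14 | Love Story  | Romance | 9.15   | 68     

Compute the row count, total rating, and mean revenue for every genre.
SELECT genre,
       COUNT(*) as cnt,
       SUM(rating) as total_rating,
       AVG(revenue) as avg_revenue
FROM movies
GROUP BY genre

Result:
  Action: 3 records, 20.53 total rating, 482.67 avg revenue
  Comedy: 2 records, 10.93 total rating, 474.50 avg revenue
  Drama: 1 records, 7.04 total rating, 147.00 avg revenue
  Romance: 4 records, 29.35 total rating, 514.25 avg revenue
  SciFi: 4 records, 25.67 total rating, 589.00 avg revenue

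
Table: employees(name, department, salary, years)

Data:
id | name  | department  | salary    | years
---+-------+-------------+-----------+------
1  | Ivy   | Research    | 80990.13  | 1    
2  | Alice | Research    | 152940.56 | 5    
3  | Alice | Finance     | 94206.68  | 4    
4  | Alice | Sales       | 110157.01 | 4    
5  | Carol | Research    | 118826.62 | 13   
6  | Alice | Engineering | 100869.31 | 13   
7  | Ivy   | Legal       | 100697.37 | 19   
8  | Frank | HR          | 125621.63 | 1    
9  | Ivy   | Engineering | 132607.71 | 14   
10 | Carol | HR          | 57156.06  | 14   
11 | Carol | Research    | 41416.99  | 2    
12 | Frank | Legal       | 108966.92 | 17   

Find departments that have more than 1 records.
SELECT department, COUNT(*) as cnt
FROM employees
GROUP BY department
HAVING COUNT(*) > 1

Result:
  Engineering: 2
  HR: 2
  Legal: 2
  Research: 4

Note: HAVING filters groups after aggregation, WHERE filters rows before.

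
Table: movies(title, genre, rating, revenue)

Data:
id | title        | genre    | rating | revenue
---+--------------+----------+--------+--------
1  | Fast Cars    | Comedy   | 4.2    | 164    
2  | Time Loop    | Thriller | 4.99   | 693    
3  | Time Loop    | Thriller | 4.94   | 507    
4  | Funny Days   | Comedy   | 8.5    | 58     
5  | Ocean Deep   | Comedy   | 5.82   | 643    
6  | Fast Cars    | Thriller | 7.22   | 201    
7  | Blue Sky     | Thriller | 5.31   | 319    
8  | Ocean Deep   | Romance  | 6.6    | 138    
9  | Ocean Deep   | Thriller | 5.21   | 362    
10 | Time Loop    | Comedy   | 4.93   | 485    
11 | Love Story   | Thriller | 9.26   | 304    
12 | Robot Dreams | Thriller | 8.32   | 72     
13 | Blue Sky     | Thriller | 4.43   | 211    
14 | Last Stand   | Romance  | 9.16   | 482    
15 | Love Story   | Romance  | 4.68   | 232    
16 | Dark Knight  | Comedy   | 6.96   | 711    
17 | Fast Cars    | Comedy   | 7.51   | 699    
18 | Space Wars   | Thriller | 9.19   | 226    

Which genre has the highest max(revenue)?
SELECT genre, MAX(revenue) as val
FROM movies
GROUP BY genre
ORDER BY val DESC
LIMIT 1

Result: Comedy with max(revenue) = 711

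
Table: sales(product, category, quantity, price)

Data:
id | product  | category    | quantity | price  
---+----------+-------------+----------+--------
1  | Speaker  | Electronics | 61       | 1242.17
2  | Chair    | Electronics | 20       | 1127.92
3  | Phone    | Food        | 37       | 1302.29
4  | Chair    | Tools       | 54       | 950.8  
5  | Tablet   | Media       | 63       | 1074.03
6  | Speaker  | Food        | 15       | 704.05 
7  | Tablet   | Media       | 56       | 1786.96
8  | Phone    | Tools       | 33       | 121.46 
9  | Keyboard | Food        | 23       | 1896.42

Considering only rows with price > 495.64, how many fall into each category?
SELECT category, COUNT(*)
FROM sales
WHERE price > 495.64
GROUP BY category

Note: WHERE filters rows before grouping.

Result:
  Electronics: 2
  Food: 3
  Media: 2
  Tools: 1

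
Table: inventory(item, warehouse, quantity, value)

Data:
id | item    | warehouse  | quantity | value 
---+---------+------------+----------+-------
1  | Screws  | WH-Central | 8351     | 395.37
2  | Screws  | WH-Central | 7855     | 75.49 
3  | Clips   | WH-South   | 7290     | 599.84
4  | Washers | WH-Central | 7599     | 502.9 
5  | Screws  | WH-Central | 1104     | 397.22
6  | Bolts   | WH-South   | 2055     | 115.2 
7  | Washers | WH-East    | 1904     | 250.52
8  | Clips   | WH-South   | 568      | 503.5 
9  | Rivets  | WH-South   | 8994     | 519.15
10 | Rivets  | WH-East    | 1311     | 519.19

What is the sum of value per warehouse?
SELECT warehouse, SUM(value) as result
FROM inventory
GROUP BY warehouse

Result:
  WH-Central: 1370.98
  WH-East: 769.71
  WH-South: 1737.69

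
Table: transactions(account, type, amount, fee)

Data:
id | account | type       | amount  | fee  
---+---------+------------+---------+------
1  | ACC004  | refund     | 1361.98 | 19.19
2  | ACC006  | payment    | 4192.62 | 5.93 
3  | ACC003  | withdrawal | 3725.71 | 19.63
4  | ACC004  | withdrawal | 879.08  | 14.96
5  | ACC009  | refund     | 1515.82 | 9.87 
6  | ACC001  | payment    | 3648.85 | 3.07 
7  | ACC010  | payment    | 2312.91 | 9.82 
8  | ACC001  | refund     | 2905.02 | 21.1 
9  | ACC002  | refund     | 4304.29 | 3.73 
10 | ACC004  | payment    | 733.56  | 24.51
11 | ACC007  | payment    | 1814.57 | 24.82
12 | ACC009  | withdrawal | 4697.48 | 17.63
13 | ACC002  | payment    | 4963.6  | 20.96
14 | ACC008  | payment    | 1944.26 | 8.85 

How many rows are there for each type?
SELECT type, COUNT(*) as count
FROM transactions
GROUP BY type

Result:
  payment: 7
  refund: 4
  withdrawal: 3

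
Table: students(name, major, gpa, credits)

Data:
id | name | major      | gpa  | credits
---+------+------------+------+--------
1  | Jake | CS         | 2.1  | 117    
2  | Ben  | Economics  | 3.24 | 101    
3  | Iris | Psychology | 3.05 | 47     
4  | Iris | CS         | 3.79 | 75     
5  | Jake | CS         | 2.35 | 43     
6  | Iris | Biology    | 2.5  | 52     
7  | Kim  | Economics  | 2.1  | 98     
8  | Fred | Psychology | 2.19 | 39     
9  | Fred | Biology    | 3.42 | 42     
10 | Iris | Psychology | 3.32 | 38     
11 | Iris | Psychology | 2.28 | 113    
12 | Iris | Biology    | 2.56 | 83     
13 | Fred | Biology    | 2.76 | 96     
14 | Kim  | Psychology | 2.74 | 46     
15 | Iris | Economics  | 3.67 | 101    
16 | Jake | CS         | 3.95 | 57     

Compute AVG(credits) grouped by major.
SELECT major, AVG(credits) as result
FROM students
GROUP BY major

Result:
  Biology: 68.25
  CS: 73.00
  Economics: 100.00
  Psychology: 56.60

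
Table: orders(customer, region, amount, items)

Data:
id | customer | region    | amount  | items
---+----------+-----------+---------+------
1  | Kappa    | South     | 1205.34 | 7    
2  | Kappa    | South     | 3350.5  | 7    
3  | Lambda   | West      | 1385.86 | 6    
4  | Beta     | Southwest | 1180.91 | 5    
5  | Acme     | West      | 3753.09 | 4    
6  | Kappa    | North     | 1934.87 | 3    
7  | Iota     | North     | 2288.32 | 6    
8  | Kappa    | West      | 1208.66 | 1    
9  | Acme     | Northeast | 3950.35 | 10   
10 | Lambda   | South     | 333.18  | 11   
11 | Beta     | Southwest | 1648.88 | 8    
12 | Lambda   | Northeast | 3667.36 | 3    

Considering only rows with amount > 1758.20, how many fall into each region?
SELECT region, COUNT(*)
FROM orders
WHERE amount > 1758.20
GROUP BY region

Note: WHERE filters rows before grouping.

Result:
  North: 2
  Northeast: 2
  South: 1
  West: 1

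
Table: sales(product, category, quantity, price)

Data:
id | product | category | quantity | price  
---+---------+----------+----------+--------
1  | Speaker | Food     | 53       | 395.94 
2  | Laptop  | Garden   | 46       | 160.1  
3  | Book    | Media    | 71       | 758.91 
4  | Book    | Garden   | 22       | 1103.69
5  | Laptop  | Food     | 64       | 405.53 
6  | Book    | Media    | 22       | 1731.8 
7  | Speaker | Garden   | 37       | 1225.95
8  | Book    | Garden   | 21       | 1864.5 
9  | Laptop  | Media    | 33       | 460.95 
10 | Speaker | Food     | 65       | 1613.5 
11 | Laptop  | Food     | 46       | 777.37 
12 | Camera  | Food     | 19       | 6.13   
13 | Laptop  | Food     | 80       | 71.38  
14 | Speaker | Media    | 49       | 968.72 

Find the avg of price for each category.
SELECT category, AVG(price) as result
FROM sales
GROUP BY category

Result:
  Food: 544.98
  Garden: 1088.56
  Media: 980.10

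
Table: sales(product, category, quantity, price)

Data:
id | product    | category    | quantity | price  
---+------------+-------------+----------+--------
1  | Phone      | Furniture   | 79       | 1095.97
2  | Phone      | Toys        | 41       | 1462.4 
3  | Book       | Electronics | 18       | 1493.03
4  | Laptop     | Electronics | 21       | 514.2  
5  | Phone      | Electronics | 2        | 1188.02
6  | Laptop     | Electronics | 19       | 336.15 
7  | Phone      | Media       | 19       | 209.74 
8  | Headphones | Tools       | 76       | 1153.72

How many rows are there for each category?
SELECT category, COUNT(*) as count
FROM sales
GROUP BY category

Result:
  Electronics: 4
  Furniture: 1
  Media: 1
  Tools: 1
  Toys: 1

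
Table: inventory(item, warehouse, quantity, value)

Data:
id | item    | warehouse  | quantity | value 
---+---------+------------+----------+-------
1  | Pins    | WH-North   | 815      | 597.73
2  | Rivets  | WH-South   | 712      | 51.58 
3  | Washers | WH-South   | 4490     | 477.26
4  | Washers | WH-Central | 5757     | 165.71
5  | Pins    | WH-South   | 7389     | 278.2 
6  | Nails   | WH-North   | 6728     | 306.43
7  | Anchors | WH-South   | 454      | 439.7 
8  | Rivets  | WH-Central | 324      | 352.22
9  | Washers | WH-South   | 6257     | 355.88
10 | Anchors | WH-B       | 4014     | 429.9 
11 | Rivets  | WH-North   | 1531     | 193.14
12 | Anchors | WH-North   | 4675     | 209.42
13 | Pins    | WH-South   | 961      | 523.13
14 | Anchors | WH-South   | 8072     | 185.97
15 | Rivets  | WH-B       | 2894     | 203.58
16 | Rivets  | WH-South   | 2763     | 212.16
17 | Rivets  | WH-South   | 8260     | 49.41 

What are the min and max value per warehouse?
SELECT warehouse, MIN(value), MAX(value)
FROM inventory
GROUP BY warehouse

Result:
  WH-B: min=203.58, max=429.90
  WH-Central: min=165.71, max=352.22
  WH-North: min=193.14, max=597.73
  WH-South: min=49.41, max=523.13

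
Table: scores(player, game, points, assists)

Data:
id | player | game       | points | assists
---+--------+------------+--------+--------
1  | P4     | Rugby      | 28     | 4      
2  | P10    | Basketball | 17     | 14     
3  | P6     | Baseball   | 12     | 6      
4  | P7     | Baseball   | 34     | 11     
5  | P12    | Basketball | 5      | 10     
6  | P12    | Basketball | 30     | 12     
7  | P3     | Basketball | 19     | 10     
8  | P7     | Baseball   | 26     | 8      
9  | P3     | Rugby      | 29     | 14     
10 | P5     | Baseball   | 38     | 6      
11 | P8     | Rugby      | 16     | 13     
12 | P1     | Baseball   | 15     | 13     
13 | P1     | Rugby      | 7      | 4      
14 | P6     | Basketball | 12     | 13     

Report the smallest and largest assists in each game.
SELECT game, MIN(assists), MAX(assists)
FROM scores
GROUP BY game

Result:
  Baseball: min=6, max=13
  Basketball: min=10, max=14
  Rugby: min=4, max=14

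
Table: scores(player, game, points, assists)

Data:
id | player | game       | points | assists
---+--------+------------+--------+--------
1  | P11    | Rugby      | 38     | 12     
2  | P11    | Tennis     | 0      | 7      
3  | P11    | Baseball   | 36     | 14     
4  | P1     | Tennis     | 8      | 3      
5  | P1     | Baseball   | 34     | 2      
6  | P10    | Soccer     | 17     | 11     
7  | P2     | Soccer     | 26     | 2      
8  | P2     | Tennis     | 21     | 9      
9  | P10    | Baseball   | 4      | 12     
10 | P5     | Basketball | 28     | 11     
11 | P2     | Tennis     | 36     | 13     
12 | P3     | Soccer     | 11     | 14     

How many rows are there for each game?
SELECT game, COUNT(*) as count
FROM scores
GROUP BY game

Result:
  Baseball: 3
  Basketball: 1
  Rugby: 1
  Soccer: 3
  Tennis: 4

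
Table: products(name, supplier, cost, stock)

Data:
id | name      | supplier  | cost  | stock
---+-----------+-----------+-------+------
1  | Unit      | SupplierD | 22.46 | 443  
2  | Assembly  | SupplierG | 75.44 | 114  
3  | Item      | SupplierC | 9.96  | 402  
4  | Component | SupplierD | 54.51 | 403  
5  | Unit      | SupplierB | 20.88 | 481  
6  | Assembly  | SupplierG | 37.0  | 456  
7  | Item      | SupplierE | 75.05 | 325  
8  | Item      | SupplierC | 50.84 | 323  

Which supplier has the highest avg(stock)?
SELECT supplier, AVG(stock) as val
FROM products
GROUP BY supplier
ORDER BY val DESC
LIMIT 1

Result: SupplierB with avg(stock) = 481.00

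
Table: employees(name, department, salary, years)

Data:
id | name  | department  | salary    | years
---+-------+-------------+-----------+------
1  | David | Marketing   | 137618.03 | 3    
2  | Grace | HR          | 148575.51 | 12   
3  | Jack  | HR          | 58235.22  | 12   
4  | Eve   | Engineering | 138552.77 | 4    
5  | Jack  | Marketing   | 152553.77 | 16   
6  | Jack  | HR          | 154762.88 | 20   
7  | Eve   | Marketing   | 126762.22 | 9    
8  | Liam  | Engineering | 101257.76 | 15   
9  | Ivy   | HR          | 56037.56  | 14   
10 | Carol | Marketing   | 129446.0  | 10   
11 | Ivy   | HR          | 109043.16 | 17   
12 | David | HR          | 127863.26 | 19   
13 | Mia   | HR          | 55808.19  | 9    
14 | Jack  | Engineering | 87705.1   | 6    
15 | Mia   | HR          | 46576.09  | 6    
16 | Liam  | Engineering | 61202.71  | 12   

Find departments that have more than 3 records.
SELECT department, COUNT(*) as cnt
FROM employees
GROUP BY department
HAVING COUNT(*) > 3

Result:
  Engineering: 4
  HR: 8
  Marketing: 4

Note: HAVING filters groups after aggregation, WHERE filters rows before.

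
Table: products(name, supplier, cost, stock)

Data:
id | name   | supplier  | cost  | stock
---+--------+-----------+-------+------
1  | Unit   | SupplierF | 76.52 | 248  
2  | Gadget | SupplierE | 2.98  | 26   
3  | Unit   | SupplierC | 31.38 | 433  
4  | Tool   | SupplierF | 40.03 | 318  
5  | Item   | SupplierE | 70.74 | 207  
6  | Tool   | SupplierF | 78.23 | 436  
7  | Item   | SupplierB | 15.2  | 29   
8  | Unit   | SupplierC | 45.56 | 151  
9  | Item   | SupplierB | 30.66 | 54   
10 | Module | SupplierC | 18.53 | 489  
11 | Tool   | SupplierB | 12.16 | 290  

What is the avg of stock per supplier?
SELECT supplier, AVG(stock) as result
FROM products
GROUP BY supplier

Result:
  SupplierB: 124.33
  SupplierC: 357.67
  SupplierE: 116.50
  SupplierF: 334.00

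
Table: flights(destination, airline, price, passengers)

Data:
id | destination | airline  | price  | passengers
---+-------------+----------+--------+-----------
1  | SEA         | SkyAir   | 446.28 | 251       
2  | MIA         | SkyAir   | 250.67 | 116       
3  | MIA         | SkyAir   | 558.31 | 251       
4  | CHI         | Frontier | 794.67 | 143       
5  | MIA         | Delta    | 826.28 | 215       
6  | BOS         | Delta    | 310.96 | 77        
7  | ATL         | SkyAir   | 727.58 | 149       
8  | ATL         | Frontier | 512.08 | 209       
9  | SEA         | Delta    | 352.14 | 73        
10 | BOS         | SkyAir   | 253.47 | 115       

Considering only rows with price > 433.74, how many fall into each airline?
SELECT airline, COUNT(*)
FROM flights
WHERE price > 433.74
GROUP BY airline

Note: WHERE filters rows before grouping.

Result:
  Delta: 1
  Frontier: 2
  SkyAir: 3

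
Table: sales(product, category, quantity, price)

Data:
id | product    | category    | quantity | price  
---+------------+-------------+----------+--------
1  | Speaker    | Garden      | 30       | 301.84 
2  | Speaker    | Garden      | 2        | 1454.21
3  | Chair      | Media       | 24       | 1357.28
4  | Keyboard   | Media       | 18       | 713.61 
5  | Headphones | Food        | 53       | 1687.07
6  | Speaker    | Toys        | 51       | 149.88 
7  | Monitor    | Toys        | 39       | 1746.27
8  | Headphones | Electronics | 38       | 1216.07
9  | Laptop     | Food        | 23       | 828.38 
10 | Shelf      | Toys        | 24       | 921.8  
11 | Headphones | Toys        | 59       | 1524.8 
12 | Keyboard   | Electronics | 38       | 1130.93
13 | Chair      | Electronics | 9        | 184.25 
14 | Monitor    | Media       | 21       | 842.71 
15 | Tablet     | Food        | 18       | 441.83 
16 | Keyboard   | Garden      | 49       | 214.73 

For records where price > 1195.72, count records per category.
SELECT category, COUNT(*)
FROM sales
WHERE price > 1195.72
GROUP BY category

Note: WHERE filters rows before grouping.

Result:
  Electronics: 1
  Food: 1
  Garden: 1
  Media: 1
  Toys: 2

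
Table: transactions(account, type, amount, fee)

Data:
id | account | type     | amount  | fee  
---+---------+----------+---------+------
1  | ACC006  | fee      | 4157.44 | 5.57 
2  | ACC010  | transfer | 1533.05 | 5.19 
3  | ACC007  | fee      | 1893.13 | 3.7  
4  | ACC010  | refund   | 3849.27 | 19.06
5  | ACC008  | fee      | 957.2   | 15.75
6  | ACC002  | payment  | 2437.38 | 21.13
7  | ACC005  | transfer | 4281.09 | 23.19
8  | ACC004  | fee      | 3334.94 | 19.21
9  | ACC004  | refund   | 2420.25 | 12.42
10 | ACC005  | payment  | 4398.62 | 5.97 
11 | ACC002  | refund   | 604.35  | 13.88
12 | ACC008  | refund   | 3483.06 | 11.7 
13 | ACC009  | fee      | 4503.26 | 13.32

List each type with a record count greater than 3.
SELECT type, COUNT(*) as cnt
FROM transactions
GROUP BY type
HAVING COUNT(*) > 3

Result:
  fee: 5
  refund: 4

Note: HAVING filters groups after aggregation, WHERE filters rows before.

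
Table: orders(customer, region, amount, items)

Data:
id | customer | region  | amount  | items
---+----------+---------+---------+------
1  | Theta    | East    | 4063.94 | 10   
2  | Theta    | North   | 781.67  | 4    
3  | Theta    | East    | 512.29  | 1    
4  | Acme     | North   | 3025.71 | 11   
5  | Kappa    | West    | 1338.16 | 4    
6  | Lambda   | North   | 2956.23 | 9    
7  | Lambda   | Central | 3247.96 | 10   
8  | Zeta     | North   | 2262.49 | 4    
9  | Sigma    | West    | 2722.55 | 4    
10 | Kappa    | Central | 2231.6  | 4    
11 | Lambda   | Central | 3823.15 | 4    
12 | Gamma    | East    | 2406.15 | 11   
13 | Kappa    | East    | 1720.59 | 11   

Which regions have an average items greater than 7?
SELECT region, AVG(items)
FROM orders
GROUP BY region
HAVING AVG(items) > 7

Result:
  East: avg=8.25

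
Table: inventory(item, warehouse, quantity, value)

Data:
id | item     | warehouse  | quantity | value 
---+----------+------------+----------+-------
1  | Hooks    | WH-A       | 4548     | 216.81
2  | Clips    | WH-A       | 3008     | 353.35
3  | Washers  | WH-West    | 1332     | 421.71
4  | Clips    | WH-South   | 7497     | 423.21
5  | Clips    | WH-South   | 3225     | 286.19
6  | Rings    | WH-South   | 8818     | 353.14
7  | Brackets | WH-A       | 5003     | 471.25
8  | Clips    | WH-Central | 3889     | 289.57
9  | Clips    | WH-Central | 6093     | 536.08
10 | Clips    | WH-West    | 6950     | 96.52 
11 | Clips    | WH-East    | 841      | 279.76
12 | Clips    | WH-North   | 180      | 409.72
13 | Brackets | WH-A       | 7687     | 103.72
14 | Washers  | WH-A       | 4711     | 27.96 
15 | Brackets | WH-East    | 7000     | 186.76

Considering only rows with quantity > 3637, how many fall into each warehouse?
SELECT warehouse, COUNT(*)
FROM inventory
WHERE quantity > 3637
GROUP BY warehouse

Note: WHERE filters rows before grouping.

Result:
  WH-A: 4
  WH-Central: 2
  WH-East: 1
  WH-South: 2
  WH-West: 1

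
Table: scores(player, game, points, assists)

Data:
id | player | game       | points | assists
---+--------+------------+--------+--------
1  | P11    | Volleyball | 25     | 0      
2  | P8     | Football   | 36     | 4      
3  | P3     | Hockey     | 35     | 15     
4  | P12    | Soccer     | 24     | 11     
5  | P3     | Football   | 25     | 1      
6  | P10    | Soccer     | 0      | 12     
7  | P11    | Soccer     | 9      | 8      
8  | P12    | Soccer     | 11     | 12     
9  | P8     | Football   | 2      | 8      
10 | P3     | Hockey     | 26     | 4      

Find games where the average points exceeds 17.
SELECT game, AVG(points)
FROM scores
GROUP BY game
HAVING AVG(points) > 17

Result:
  Football: avg=21.00
  Hockey: avg=30.50
  Volleyball: avg=25.00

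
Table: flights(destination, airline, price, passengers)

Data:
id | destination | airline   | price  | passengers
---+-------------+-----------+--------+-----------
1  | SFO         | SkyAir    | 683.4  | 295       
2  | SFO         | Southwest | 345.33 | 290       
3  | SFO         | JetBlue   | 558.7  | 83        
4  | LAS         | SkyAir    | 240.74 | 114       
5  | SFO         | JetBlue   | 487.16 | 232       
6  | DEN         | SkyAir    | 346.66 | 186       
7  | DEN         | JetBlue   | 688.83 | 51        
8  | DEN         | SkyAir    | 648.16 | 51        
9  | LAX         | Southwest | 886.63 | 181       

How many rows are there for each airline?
SELECT airline, COUNT(*) as count
FROM flights
GROUP BY airline

Result:
  JetBlue: 3
  SkyAir: 4
  Southwest: 2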